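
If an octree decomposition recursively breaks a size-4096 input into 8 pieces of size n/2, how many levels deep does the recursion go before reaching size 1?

For divide and conquer with division factor 2:

Problem sizes at each level:
Level 0: 4096
Level 1: 2048
Level 2: 1024
Level 3: 512
Level 4: 256
Level 5: 128
Level 6: 64
Level 7: 32
Level 8: 16
Level 9: 8
Level 10: 4
Level 11: 2
Level 12: 1

The root is level 0 and the size-1 base case is level 12 (the tree spans levels 0 through 12, i.e. 13 levels counting the root), so the depth is the number of divisions: log_2(4096) = 12

The recursion tree depth is log_2(4096) = 12. At each level, the problem size is divided by 2, so it takes 12 divisions to reduce to a base case of size 1. The algorithm makes 8 recursive calls at each level.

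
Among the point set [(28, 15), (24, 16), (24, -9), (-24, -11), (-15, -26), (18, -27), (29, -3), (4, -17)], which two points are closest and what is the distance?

Computing all pairwise distances among 8 points:

d((28, 15), (24, 16)) = 4.1231 <-- minimum
d((28, 15), (24, -9)) = 24.3311
d((28, 15), (-24, -11)) = 58.1378
d((28, 15), (-15, -26)) = 59.4138
d((28, 15), (18, -27)) = 43.1741
d((28, 15), (29, -3)) = 18.0278
d((28, 15), (4, -17)) = 40.0
d((24, 16), (24, -9)) = 25.0
d((24, 16), (-24, -11)) = 55.0727
d((24, 16), (-15, -26)) = 57.3149
d((24, 16), (18, -27)) = 43.4166
d((24, 16), (29, -3)) = 19.6469
d((24, 16), (4, -17)) = 38.5876
d((24, -9), (-24, -11)) = 48.0416
d((24, -9), (-15, -26)) = 42.5441
d((24, -9), (18, -27)) = 18.9737
d((24, -9), (29, -3)) = 7.8102
d((24, -9), (4, -17)) = 21.5407
d((-24, -11), (-15, -26)) = 17.4929
d((-24, -11), (18, -27)) = 44.9444
d((-24, -11), (29, -3)) = 53.6004
d((-24, -11), (4, -17)) = 28.6356
d((-15, -26), (18, -27)) = 33.0151
d((-15, -26), (29, -3)) = 49.6488
d((-15, -26), (4, -17)) = 21.0238
d((18, -27), (29, -3)) = 26.4008
d((18, -27), (4, -17)) = 17.2047
d((29, -3), (4, -17)) = 28.6531

Closest pair: (28, 15) and (24, 16) with distance 4.1231

The closest pair is (28, 15) and (24, 16) with Euclidean distance 4.1231. For 8 points, brute-force pairwise comparison is shown above. For large n, the divide-and-conquer algorithm (sort by x, recurse on halves, check the dividing strip) achieves O(n log n).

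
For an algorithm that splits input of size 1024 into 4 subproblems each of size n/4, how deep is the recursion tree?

For divide and conquer with division factor 4:

Problem sizes at each level:
Level 0: 1024
Level 1: 256
Level 2: 64
Level 3: 16
Level 4: 4
Level 5: 1

The root is level 0 and the size-1 base case is level 5 (the tree spans levels 0 through 5, i.e. 6 levels counting the root), so the depth is the number of divisions: log_4(1024) = 5

The recursion tree depth is log_4(1024) = 5. At each level, the problem size is divided by 4, so it takes 5 divisions to reduce to a base case of size 1. The algorithm makes 4 recursive calls at each level.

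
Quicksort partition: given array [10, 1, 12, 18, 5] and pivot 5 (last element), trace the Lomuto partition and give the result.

Lomuto partition with pivot = 5:

Initial array: [10, 1, 12, 18, 5]

arr[0]=10 > 5: no swap
arr[1]=1 <= 5: swap with position 0, array becomes [1, 10, 12, 18, 5]
arr[2]=12 > 5: no swap
arr[3]=18 > 5: no swap

Place pivot at position 1: [1, 5, 12, 18, 10]
Pivot position: 1

After partitioning with pivot 5, the array becomes [1, 5, 12, 18, 10]. The pivot is placed at index 1. All elements to the left of the pivot are <= 5, and all elements to the right are > 5.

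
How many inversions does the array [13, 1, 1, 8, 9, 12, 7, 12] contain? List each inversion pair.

Finding inversions in [13, 1, 1, 8, 9, 12, 7, 12]:

(0, 1): arr[0]=13 > arr[1]=1
(0, 2): arr[0]=13 > arr[2]=1
(0, 3): arr[0]=13 > arr[3]=8
(0, 4): arr[0]=13 > arr[4]=9
(0, 5): arr[0]=13 > arr[5]=12
(0, 6): arr[0]=13 > arr[6]=7
(0, 7): arr[0]=13 > arr[7]=12
(3, 6): arr[3]=8 > arr[6]=7
(4, 6): arr[4]=9 > arr[6]=7
(5, 6): arr[5]=12 > arr[6]=7

Total inversions: 10

The array has 10 inversion(s): (0,1), (0,2), (0,3), (0,4), (0,5), (0,6), (0,7), (3,6), (4,6), (5,6). Each pair (i,j) satisfies i < j and arr[i] > arr[j].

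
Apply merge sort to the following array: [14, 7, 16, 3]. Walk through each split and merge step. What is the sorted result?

Merge sort trace:

Split: [14, 7, 16, 3] -> [14, 7] and [16, 3]
  Split: [14, 7] -> [14] and [7]
  Merge: [14] + [7] -> [7, 14]
  Split: [16, 3] -> [16] and [3]
  Merge: [16] + [3] -> [3, 16]
Merge: [7, 14] + [3, 16] -> [3, 7, 14, 16]

Final sorted array: [3, 7, 14, 16]

The merge sort proceeds by recursively splitting the array and merging sorted halves.
After all merges, the sorted array is [3, 7, 14, 16].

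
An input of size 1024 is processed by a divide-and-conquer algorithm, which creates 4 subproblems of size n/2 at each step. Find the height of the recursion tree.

For divide and conquer with division factor 2:

Problem sizes at each level:
Level 0: 1024
Level 1: 512
Level 2: 256
Level 3: 128
Level 4: 64
Level 5: 32
Level 6: 16
Level 7: 8
Level 8: 4
Level 9: 2
Level 10: 1

The root is level 0 and the size-1 base case is level 10 (the tree spans levels 0 through 10, i.e. 11 levels counting the root), so the depth is the number of divisions: log_2(1024) = 10

The recursion tree depth is log_2(1024) = 10. At each level, the problem size is divided by 2, so it takes 10 divisions to reduce to a base case of size 1. The algorithm makes 4 recursive calls at each level.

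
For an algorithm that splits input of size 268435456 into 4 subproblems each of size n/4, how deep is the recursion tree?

For divide and conquer with division factor 4:

Problem sizes at each level:
Level 0: 268435456
Level 1: 67108864
Level 2: 16777216
Level 3: 4194304
Level 4: 1048576
Level 5: 262144
Level 6: 65536
Level 7: 16384
Level 8: 4096
Level 9: 1024
Level 10: 256
Level 11: 64
Level 12: 16
Level 13: 4
Level 14: 1

The root is level 0 and the size-1 base case is level 14 (the tree spans levels 0 through 14, i.e. 15 levels counting the root), so the depth is the number of divisions: log_4(268435456) = 14

The recursion tree depth is log_4(268435456) = 14. At each level, the problem size is divided by 4, so it takes 14 divisions to reduce to a base case of size 1. The algorithm makes 4 recursive calls at each level.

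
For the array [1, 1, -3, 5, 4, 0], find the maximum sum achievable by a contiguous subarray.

Using Kadane's algorithm on [1, 1, -3, 5, 4, 0]:

Scanning through the array:
Position 1 (value 1): max_ending_here = 2, max_so_far = 2
Position 2 (value -3): max_ending_here = -1, max_so_far = 2
Position 3 (value 5): max_ending_here = 5, max_so_far = 5
Position 4 (value 4): max_ending_here = 9, max_so_far = 9
Position 5 (value 0): max_ending_here = 9, max_so_far = 9

Maximum subarray: [5, 4]
Maximum sum: 9

The maximum subarray is [5, 4] with sum 9. This subarray runs from index 3 to index 4.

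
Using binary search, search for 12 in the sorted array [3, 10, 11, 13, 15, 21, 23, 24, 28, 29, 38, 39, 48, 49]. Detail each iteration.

Binary search for 12 in [3, 10, 11, 13, 15, 21, 23, 24, 28, 29, 38, 39, 48, 49]:

lo=0, hi=13, mid=6, arr[mid]=23 -> 23 > 12, search left half
lo=0, hi=5, mid=2, arr[mid]=11 -> 11 < 12, search right half
lo=3, hi=5, mid=4, arr[mid]=15 -> 15 > 12, search left half
lo=3, hi=3, mid=3, arr[mid]=13 -> 13 > 12, search left half
lo=3 > hi=2, target 12 not found

Binary search determines that 12 is not in the array after 4 comparisons. The search space was exhausted without finding the target.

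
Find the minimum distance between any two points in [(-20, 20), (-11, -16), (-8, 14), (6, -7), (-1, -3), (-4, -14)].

Computing all pairwise distances among 6 points:

d((-20, 20), (-11, -16)) = 37.108
d((-20, 20), (-8, 14)) = 13.4164
d((-20, 20), (6, -7)) = 37.4833
d((-20, 20), (-1, -3)) = 29.8329
d((-20, 20), (-4, -14)) = 37.5766
d((-11, -16), (-8, 14)) = 30.1496
d((-11, -16), (6, -7)) = 19.2354
d((-11, -16), (-1, -3)) = 16.4012
d((-11, -16), (-4, -14)) = 7.2801 <-- minimum
d((-8, 14), (6, -7)) = 25.2389
d((-8, 14), (-1, -3)) = 18.3848
d((-8, 14), (-4, -14)) = 28.2843
d((6, -7), (-1, -3)) = 8.0623
d((6, -7), (-4, -14)) = 12.2066
d((-1, -3), (-4, -14)) = 11.4018

Closest pair: (-11, -16) and (-4, -14) with distance 7.2801

The closest pair is (-11, -16) and (-4, -14) with Euclidean distance 7.2801. For 6 points, brute-force pairwise comparison is shown above. For large n, the divide-and-conquer algorithm (sort by x, recurse on halves, check the dividing strip) achieves O(n log n).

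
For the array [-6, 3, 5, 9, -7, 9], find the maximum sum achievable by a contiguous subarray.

Using Kadane's algorithm on [-6, 3, 5, 9, -7, 9]:

Scanning through the array:
Position 1 (value 3): max_ending_here = 3, max_so_far = 3
Position 2 (value 5): max_ending_here = 8, max_so_far = 8
Position 3 (value 9): max_ending_here = 17, max_so_far = 17
Position 4 (value -7): max_ending_here = 10, max_so_far = 17
Position 5 (value 9): max_ending_here = 19, max_so_far = 19

Maximum subarray: [3, 5, 9, -7, 9]
Maximum sum: 19

The maximum subarray is [3, 5, 9, -7, 9] with sum 19. This subarray runs from index 1 to index 5.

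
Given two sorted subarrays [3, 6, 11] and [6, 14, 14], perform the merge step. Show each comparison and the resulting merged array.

Merging process:

Compare 3 vs 6: take 3 from left. Merged: [3]
Compare 6 vs 6: take 6 from left. Merged: [3, 6]
Compare 11 vs 6: take 6 from right. Merged: [3, 6, 6]
Compare 11 vs 14: take 11 from left. Merged: [3, 6, 6, 11]
Append remaining from right: [14, 14]. Merged: [3, 6, 6, 11, 14, 14]

Final merged array: [3, 6, 6, 11, 14, 14]
Total comparisons: 4

The merged array is [3, 6, 6, 11, 14, 14], requiring 4 comparisons. The merge step runs in O(n) time where n is the total number of elements.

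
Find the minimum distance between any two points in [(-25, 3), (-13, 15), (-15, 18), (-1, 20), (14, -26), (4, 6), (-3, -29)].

Computing all pairwise distances among 7 points:

d((-25, 3), (-13, 15)) = 16.9706
d((-25, 3), (-15, 18)) = 18.0278
d((-25, 3), (-1, 20)) = 29.4109
d((-25, 3), (14, -26)) = 48.6004
d((-25, 3), (4, 6)) = 29.1548
d((-25, 3), (-3, -29)) = 38.833
d((-13, 15), (-15, 18)) = 3.6056 <-- minimum
d((-13, 15), (-1, 20)) = 13.0
d((-13, 15), (14, -26)) = 49.0918
d((-13, 15), (4, 6)) = 19.2354
d((-13, 15), (-3, -29)) = 45.1221
d((-15, 18), (-1, 20)) = 14.1421
d((-15, 18), (14, -26)) = 52.6972
d((-15, 18), (4, 6)) = 22.4722
d((-15, 18), (-3, -29)) = 48.5077
d((-1, 20), (14, -26)) = 48.3839
d((-1, 20), (4, 6)) = 14.8661
d((-1, 20), (-3, -29)) = 49.0408
d((14, -26), (4, 6)) = 33.5261
d((14, -26), (-3, -29)) = 17.2627
d((4, 6), (-3, -29)) = 35.6931

Closest pair: (-13, 15) and (-15, 18) with distance 3.6056

The closest pair is (-13, 15) and (-15, 18) with Euclidean distance 3.6056. For 7 points, brute-force pairwise comparison is shown above. For large n, the divide-and-conquer algorithm (sort by x, recurse on halves, check the dividing strip) achieves O(n log n).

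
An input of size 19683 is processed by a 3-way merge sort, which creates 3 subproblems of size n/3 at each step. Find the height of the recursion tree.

For divide and conquer with division factor 3:

Problem sizes at each level:
Level 0: 19683
Level 1: 6561
Level 2: 2187
Level 3: 729
Level 4: 243
Level 5: 81
Level 6: 27
Level 7: 9
Level 8: 3
Level 9: 1

The root is level 0 and the size-1 base case is level 9 (the tree spans levels 0 through 9, i.e. 10 levels counting the root), so the depth is the number of divisions: log_3(19683) = 9

The recursion tree depth is log_3(19683) = 9. At each level, the problem size is divided by 3, so it takes 9 divisions to reduce to a base case of size 1. The algorithm makes 3 recursive calls at each level.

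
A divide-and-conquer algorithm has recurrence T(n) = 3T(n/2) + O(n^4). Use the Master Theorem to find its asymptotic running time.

Master Theorem for T(n) = 3T(n/2) + O(n^4):

a = 3, b = 2, c = 4
log_b(a) = log_2(3) = 1.5850

Case 3: c = 4 > log_2(3) = 1.5850
T(n) = O(n^4) = O(n^4)

For T(n) = 3T(n/2) + O(n^4): log_2(3) = 1.5850. This is Case 3 of the Master Theorem (c > log_b(a), work dominated by root), giving O(n^4).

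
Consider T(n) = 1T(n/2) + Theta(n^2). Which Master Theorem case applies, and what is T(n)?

Master Theorem for T(n) = 1T(n/2) + O(n^2):

a = 1, b = 2, c = 2
log_b(a) = log_2(1) = 0.0000

Case 3: c = 2 > log_2(1) = 0.0000
T(n) = O(n^2) = O(n^2)

For T(n) = 1T(n/2) + O(n^2): log_2(1) = 0.0000. This is Case 3 of the Master Theorem (c > log_b(a), work dominated by root), giving O(n^2).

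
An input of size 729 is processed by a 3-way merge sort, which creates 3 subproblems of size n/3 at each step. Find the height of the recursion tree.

For divide and conquer with division factor 3:

Problem sizes at each level:
Level 0: 729
Level 1: 243
Level 2: 81
Level 3: 27
Level 4: 9
Level 5: 3
Level 6: 1

The root is level 0 and the size-1 base case is level 6 (the tree spans levels 0 through 6, i.e. 7 levels counting the root), so the depth is the number of divisions: log_3(729) = 6

The recursion tree depth is log_3(729) = 6. At each level, the problem size is divided by 3, so it takes 6 divisions to reduce to a base case of size 1. The algorithm makes 3 recursive calls at each level.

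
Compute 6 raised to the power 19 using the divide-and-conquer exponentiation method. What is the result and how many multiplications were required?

Computing 6^19 by squaring (build up from 6^1; each line after the first costs one multiplication):

6^1 = 6
6^2 = (6^1)^2 = 6^2 = 36
6^4 = (6^2)^2 = 36^2 = 1296
6^8 = (6^4)^2 = 1296^2 = 1679616
6^9 = 6 * 6^8 = 6 * 1679616 = 10077696
6^18 = (6^9)^2 = 10077696^2 = 101559956668416
6^19 = 6 * 6^18 = 6 * 101559956668416 = 609359740010496

Result: 609359740010496
Multiplications needed: 6 (6 lines after 6^1)

6^19 = 609359740010496. Using exponentiation by squaring, this requires 6 multiplications. The key idea: if the exponent is even, square the half-power; if odd, multiply by the base once.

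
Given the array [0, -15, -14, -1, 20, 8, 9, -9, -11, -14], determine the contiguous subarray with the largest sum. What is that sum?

Using Kadane's algorithm on [0, -15, -14, -1, 20, 8, 9, -9, -11, -14]:

Scanning through the array:
Position 1 (value -15): max_ending_here = -15, max_so_far = 0
Position 2 (value -14): max_ending_here = -14, max_so_far = 0
Position 3 (value -1): max_ending_here = -1, max_so_far = 0
Position 4 (value 20): max_ending_here = 20, max_so_far = 20
Position 5 (value 8): max_ending_here = 28, max_so_far = 28
Position 6 (value 9): max_ending_here = 37, max_so_far = 37
Position 7 (value -9): max_ending_here = 28, max_so_far = 37
Position 8 (value -11): max_ending_here = 17, max_so_far = 37
Position 9 (value -14): max_ending_here = 3, max_so_far = 37

Maximum subarray: [20, 8, 9]
Maximum sum: 37

The maximum subarray is [20, 8, 9] with sum 37. This subarray runs from index 4 to index 6.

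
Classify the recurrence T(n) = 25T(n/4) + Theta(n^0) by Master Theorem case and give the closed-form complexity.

Master Theorem for T(n) = 25T(n/4) + O(n^0):

a = 25, b = 4, c = 0
log_b(a) = log_4(25) = 2.3219

Case 1: c = 0 < log_4(25) = 2.3219
T(n) = O(n^(log_4 25))

For T(n) = 25T(n/4) + O(n^0): log_4(25) = 2.3219. This is Case 1 of the Master Theorem (c < log_b(a), work dominated by leaves), giving O(n^(log_4 25)).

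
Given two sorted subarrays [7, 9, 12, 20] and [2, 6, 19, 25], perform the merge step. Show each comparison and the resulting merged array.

Merging process:

Compare 7 vs 2: take 2 from right. Merged: [2]
Compare 7 vs 6: take 6 from right. Merged: [2, 6]
Compare 7 vs 19: take 7 from left. Merged: [2, 6, 7]
Compare 9 vs 19: take 9 from left. Merged: [2, 6, 7, 9]
Compare 12 vs 19: take 12 from left. Merged: [2, 6, 7, 9, 12]
Compare 20 vs 19: take 19 from right. Merged: [2, 6, 7, 9, 12, 19]
Compare 20 vs 25: take 20 from left. Merged: [2, 6, 7, 9, 12, 19, 20]
Append remaining from right: [25]. Merged: [2, 6, 7, 9, 12, 19, 20, 25]

Final merged array: [2, 6, 7, 9, 12, 19, 20, 25]
Total comparisons: 7

The merged array is [2, 6, 7, 9, 12, 19, 20, 25], requiring 7 comparisons. The merge step runs in O(n) time where n is the total number of elements.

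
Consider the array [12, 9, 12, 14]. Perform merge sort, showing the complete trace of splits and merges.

Merge sort trace:

Split: [12, 9, 12, 14] -> [12, 9] and [12, 14]
  Split: [12, 9] -> [12] and [9]
  Merge: [12] + [9] -> [9, 12]
  Split: [12, 14] -> [12] and [14]
  Merge: [12] + [14] -> [12, 14]
Merge: [9, 12] + [12, 14] -> [9, 12, 12, 14]

Final sorted array: [9, 12, 12, 14]

The merge sort proceeds by recursively splitting the array and merging sorted halves.
After all merges, the sorted array is [9, 12, 12, 14].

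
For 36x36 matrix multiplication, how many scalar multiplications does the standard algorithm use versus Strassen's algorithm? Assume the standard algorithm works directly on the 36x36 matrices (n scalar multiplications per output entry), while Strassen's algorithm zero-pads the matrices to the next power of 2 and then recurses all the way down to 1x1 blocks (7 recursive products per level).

Matrix multiplication for 36x36 matrices:

Strassen's algorithm requires power-of-2 dimensions. Pad 36x36 to 64x64 (next power of 2).

Standard algorithm: 36^3 = 46656 multiplications
Strassen's algorithm: 7^(log2(64)) = 7^6 = 117649 multiplications
Difference: 46656 - 117649 = -70993 (Strassen uses MORE here due to padding overhead — for small or just-over-power-of-2 n, padding can outweigh the per-level savings)

Standard: 46656 multiplications (36^3). Strassen: 117649 multiplications (7^6, after padding to 64x64). Strassen reduces 8 recursive multiplications to 7 at each level.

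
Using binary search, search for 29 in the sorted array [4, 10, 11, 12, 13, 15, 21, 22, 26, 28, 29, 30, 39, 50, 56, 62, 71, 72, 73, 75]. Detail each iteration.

Binary search for 29 in [4, 10, 11, 12, 13, 15, 21, 22, 26, 28, 29, 30, 39, 50, 56, 62, 71, 72, 73, 75]:

lo=0, hi=19, mid=9, arr[mid]=28 -> 28 < 29, search right half
lo=10, hi=19, mid=14, arr[mid]=56 -> 56 > 29, search left half
lo=10, hi=13, mid=11, arr[mid]=30 -> 30 > 29, search left half
lo=10, hi=10, mid=10, arr[mid]=29 -> Found target at index 10!

Binary search finds 29 at index 10 after 4 comparisons. The search repeatedly halves the search space by comparing with the middle element.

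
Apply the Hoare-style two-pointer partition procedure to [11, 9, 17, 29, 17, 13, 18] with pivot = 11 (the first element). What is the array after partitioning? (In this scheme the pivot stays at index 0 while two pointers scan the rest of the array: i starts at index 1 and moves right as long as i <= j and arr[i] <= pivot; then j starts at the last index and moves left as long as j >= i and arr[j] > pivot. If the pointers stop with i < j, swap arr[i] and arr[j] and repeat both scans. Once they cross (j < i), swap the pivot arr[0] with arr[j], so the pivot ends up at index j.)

Hoare-style two-pointer partition with pivot = 11:

Initial array: [11, 9, 17, 29, 17, 13, 18]

Pointers start at i = 1, j = 6.
i ends at 2, j ends at 1: the pointers have crossed (j < i), so scanning stops.

Swap pivot arr[0] with arr[1] to place pivot at position 1: [9, 11, 17, 29, 17, 13, 18]
Pivot position: 1

After partitioning with pivot 11, the array becomes [9, 11, 17, 29, 17, 13, 18]. The pivot is placed at index 1. All elements to the left of the pivot are <= 11, and all elements to the right are > 11.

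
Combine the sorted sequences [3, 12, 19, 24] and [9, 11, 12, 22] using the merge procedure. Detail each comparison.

Merging process:

Compare 3 vs 9: take 3 from left. Merged: [3]
Compare 12 vs 9: take 9 from right. Merged: [3, 9]
Compare 12 vs 11: take 11 from right. Merged: [3, 9, 11]
Compare 12 vs 12: take 12 from left. Merged: [3, 9, 11, 12]
Compare 19 vs 12: take 12 from right. Merged: [3, 9, 11, 12, 12]
Compare 19 vs 22: take 19 from left. Merged: [3, 9, 11, 12, 12, 19]
Compare 24 vs 22: take 22 from right. Merged: [3, 9, 11, 12, 12, 19, 22]
Append remaining from left: [24]. Merged: [3, 9, 11, 12, 12, 19, 22, 24]

Final merged array: [3, 9, 11, 12, 12, 19, 22, 24]
Total comparisons: 7

The merged array is [3, 9, 11, 12, 12, 19, 22, 24], requiring 7 comparisons. The merge step runs in O(n) time where n is the total number of elements.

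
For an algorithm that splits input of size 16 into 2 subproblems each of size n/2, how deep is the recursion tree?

For divide and conquer with division factor 2:

Problem sizes at each level:
Level 0: 16
Level 1: 8
Level 2: 4
Level 3: 2
Level 4: 1

The root is level 0 and the size-1 base case is level 4 (the tree spans levels 0 through 4, i.e. 5 levels counting the root), so the depth is the number of divisions: log_2(16) = 4

The recursion tree depth is log_2(16) = 4. At each level, the problem size is divided by 2, so it takes 4 divisions to reduce to a base case of size 1. The algorithm makes 2 recursive calls at each level.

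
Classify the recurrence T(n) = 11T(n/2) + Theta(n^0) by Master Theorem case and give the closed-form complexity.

Master Theorem for T(n) = 11T(n/2) + O(n^0):

a = 11, b = 2, c = 0
log_b(a) = log_2(11) = 3.4594

Case 1: c = 0 < log_2(11) = 3.4594
T(n) = O(n^(log_2 11))

For T(n) = 11T(n/2) + O(n^0): log_2(11) = 3.4594. This is Case 1 of the Master Theorem (c < log_b(a), work dominated by leaves), giving O(n^(log_2 11)).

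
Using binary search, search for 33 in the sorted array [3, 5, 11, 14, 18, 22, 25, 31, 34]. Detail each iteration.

Binary search for 33 in [3, 5, 11, 14, 18, 22, 25, 31, 34]:

lo=0, hi=8, mid=4, arr[mid]=18 -> 18 < 33, search right half
lo=5, hi=8, mid=6, arr[mid]=25 -> 25 < 33, search right half
lo=7, hi=8, mid=7, arr[mid]=31 -> 31 < 33, search right half
lo=8, hi=8, mid=8, arr[mid]=34 -> 34 > 33, search left half
lo=8 > hi=7, target 33 not found

Binary search determines that 33 is not in the array after 4 comparisons. The search space was exhausted without finding the target.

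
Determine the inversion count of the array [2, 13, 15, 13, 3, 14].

Finding inversions in [2, 13, 15, 13, 3, 14]:

(1, 4): arr[1]=13 > arr[4]=3
(2, 3): arr[2]=15 > arr[3]=13
(2, 4): arr[2]=15 > arr[4]=3
(2, 5): arr[2]=15 > arr[5]=14
(3, 4): arr[3]=13 > arr[4]=3

Total inversions: 5

The array has 5 inversion(s): (1,4), (2,3), (2,4), (2,5), (3,4). Each pair (i,j) satisfies i < j and arr[i] > arr[j].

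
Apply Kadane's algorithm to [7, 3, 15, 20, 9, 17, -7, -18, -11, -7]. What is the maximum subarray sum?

Using Kadane's algorithm on [7, 3, 15, 20, 9, 17, -7, -18, -11, -7]:

Scanning through the array:
Position 1 (value 3): max_ending_here = 10, max_so_far = 10
Position 2 (value 15): max_ending_here = 25, max_so_far = 25
Position 3 (value 20): max_ending_here = 45, max_so_far = 45
Position 4 (value 9): max_ending_here = 54, max_so_far = 54
Position 5 (value 17): max_ending_here = 71, max_so_far = 71
Position 6 (value -7): max_ending_here = 64, max_so_far = 71
Position 7 (value -18): max_ending_here = 46, max_so_far = 71
Position 8 (value -11): max_ending_here = 35, max_so_far = 71
Position 9 (value -7): max_ending_here = 28, max_so_far = 71

Maximum subarray: [7, 3, 15, 20, 9, 17]
Maximum sum: 71

The maximum subarray is [7, 3, 15, 20, 9, 17] with sum 71. This subarray runs from index 0 to index 5.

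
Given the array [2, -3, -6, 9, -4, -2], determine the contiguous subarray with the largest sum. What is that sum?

Using Kadane's algorithm on [2, -3, -6, 9, -4, -2]:

Scanning through the array:
Position 1 (value -3): max_ending_here = -1, max_so_far = 2
Position 2 (value -6): max_ending_here = -6, max_so_far = 2
Position 3 (value 9): max_ending_here = 9, max_so_far = 9
Position 4 (value -4): max_ending_here = 5, max_so_far = 9
Position 5 (value -2): max_ending_here = 3, max_so_far = 9

Maximum subarray: [9]
Maximum sum: 9

The maximum subarray is [9] with sum 9. This subarray runs from index 3 to index 3.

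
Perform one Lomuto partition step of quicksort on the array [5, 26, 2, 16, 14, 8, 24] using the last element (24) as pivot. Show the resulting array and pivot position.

Lomuto partition with pivot = 24:

Initial array: [5, 26, 2, 16, 14, 8, 24]

arr[0]=5 <= 24: swap with position 0, array becomes [5, 26, 2, 16, 14, 8, 24]
arr[1]=26 > 24: no swap
arr[2]=2 <= 24: swap with position 1, array becomes [5, 2, 26, 16, 14, 8, 24]
arr[3]=16 <= 24: swap with position 2, array becomes [5, 2, 16, 26, 14, 8, 24]
arr[4]=14 <= 24: swap with position 3, array becomes [5, 2, 16, 14, 26, 8, 24]
arr[5]=8 <= 24: swap with position 4, array becomes [5, 2, 16, 14, 8, 26, 24]

Place pivot at position 5: [5, 2, 16, 14, 8, 24, 26]
Pivot position: 5

After partitioning with pivot 24, the array becomes [5, 2, 16, 14, 8, 24, 26]. The pivot is placed at index 5. All elements to the left of the pivot are <= 24, and all elements to the right are > 24.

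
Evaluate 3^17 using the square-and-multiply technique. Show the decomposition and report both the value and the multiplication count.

Computing 3^17 by squaring (build up from 3^1; each line after the first costs one multiplication):

3^1 = 3
3^2 = (3^1)^2 = 3^2 = 9
3^4 = (3^2)^2 = 9^2 = 81
3^8 = (3^4)^2 = 81^2 = 6561
3^16 = (3^8)^2 = 6561^2 = 43046721
3^17 = 3 * 3^16 = 3 * 43046721 = 129140163

Result: 129140163
Multiplications needed: 5 (5 lines after 3^1)

3^17 = 129140163. Using exponentiation by squaring, this requires 5 multiplications. The key idea: if the exponent is even, square the half-power; if odd, multiply by the base once.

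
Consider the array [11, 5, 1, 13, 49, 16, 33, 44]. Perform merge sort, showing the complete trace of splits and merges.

Merge sort trace:

Split: [11, 5, 1, 13, 49, 16, 33, 44] -> [11, 5, 1, 13] and [49, 16, 33, 44]
  Split: [11, 5, 1, 13] -> [11, 5] and [1, 13]
    Split: [11, 5] -> [11] and [5]
    Merge: [11] + [5] -> [5, 11]
    Split: [1, 13] -> [1] and [13]
    Merge: [1] + [13] -> [1, 13]
  Merge: [5, 11] + [1, 13] -> [1, 5, 11, 13]
  Split: [49, 16, 33, 44] -> [49, 16] and [33, 44]
    Split: [49, 16] -> [49] and [16]
    Merge: [49] + [16] -> [16, 49]
    Split: [33, 44] -> [33] and [44]
    Merge: [33] + [44] -> [33, 44]
  Merge: [16, 49] + [33, 44] -> [16, 33, 44, 49]
Merge: [1, 5, 11, 13] + [16, 33, 44, 49] -> [1, 5, 11, 13, 16, 33, 44, 49]

Final sorted array: [1, 5, 11, 13, 16, 33, 44, 49]

The merge sort proceeds by recursively splitting the array and merging sorted halves.
After all merges, the sorted array is [1, 5, 11, 13, 16, 33, 44, 49].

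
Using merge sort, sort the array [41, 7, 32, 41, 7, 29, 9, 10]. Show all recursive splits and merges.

Merge sort trace:

Split: [41, 7, 32, 41, 7, 29, 9, 10] -> [41, 7, 32, 41] and [7, 29, 9, 10]
  Split: [41, 7, 32, 41] -> [41, 7] and [32, 41]
    Split: [41, 7] -> [41] and [7]
    Merge: [41] + [7] -> [7, 41]
    Split: [32, 41] -> [32] and [41]
    Merge: [32] + [41] -> [32, 41]
  Merge: [7, 41] + [32, 41] -> [7, 32, 41, 41]
  Split: [7, 29, 9, 10] -> [7, 29] and [9, 10]
    Split: [7, 29] -> [7] and [29]
    Merge: [7] + [29] -> [7, 29]
    Split: [9, 10] -> [9] and [10]
    Merge: [9] + [10] -> [9, 10]
  Merge: [7, 29] + [9, 10] -> [7, 9, 10, 29]
Merge: [7, 32, 41, 41] + [7, 9, 10, 29] -> [7, 7, 9, 10, 29, 32, 41, 41]

Final sorted array: [7, 7, 9, 10, 29, 32, 41, 41]

The merge sort proceeds by recursively splitting the array and merging sorted halves.
After all merges, the sorted array is [7, 7, 9, 10, 29, 32, 41, 41].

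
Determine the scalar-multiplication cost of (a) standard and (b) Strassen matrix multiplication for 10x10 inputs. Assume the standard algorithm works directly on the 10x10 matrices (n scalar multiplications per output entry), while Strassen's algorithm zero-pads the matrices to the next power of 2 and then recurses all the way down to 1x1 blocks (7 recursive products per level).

Matrix multiplication for 10x10 matrices:

Strassen's algorithm requires power-of-2 dimensions. Pad 10x10 to 16x16 (next power of 2).

Standard algorithm: 10^3 = 1000 multiplications
Strassen's algorithm: 7^(log2(16)) = 7^4 = 2401 multiplications
Difference: 1000 - 2401 = -1401 (Strassen uses MORE here due to padding overhead — for small or just-over-power-of-2 n, padding can outweigh the per-level savings)

Standard: 1000 multiplications (10^3). Strassen: 2401 multiplications (7^4, after padding to 16x16). Strassen reduces 8 recursive multiplications to 7 at each level.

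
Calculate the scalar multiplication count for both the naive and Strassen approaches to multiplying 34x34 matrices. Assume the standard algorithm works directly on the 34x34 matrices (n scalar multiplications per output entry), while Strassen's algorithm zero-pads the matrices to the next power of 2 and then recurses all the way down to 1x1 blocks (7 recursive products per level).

Matrix multiplication for 34x34 matrices:

Strassen's algorithm requires power-of-2 dimensions. Pad 34x34 to 64x64 (next power of 2).

Standard algorithm: 34^3 = 39304 multiplications
Strassen's algorithm: 7^(log2(64)) = 7^6 = 117649 multiplications
Difference: 39304 - 117649 = -78345 (Strassen uses MORE here due to padding overhead — for small or just-over-power-of-2 n, padding can outweigh the per-level savings)

Standard: 39304 multiplications (34^3). Strassen: 117649 multiplications (7^6, after padding to 64x64). Strassen reduces 8 recursive multiplications to 7 at each level.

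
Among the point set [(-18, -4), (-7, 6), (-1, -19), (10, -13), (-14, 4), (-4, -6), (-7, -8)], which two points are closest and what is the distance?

Computing all pairwise distances among 7 points:

d((-18, -4), (-7, 6)) = 14.8661
d((-18, -4), (-1, -19)) = 22.6716
d((-18, -4), (10, -13)) = 29.4109
d((-18, -4), (-14, 4)) = 8.9443
d((-18, -4), (-4, -6)) = 14.1421
d((-18, -4), (-7, -8)) = 11.7047
d((-7, 6), (-1, -19)) = 25.7099
d((-7, 6), (10, -13)) = 25.4951
d((-7, 6), (-14, 4)) = 7.2801
d((-7, 6), (-4, -6)) = 12.3693
d((-7, 6), (-7, -8)) = 14.0
d((-1, -19), (10, -13)) = 12.53
d((-1, -19), (-14, 4)) = 26.4197
d((-1, -19), (-4, -6)) = 13.3417
d((-1, -19), (-7, -8)) = 12.53
d((10, -13), (-14, 4)) = 29.4109
d((10, -13), (-4, -6)) = 15.6525
d((10, -13), (-7, -8)) = 17.72
d((-14, 4), (-4, -6)) = 14.1421
d((-14, 4), (-7, -8)) = 13.8924
d((-4, -6), (-7, -8)) = 3.6056 <-- minimum

Closest pair: (-4, -6) and (-7, -8) with distance 3.6056

The closest pair is (-4, -6) and (-7, -8) with Euclidean distance 3.6056. For 7 points, brute-force pairwise comparison is shown above. For large n, the divide-and-conquer algorithm (sort by x, recurse on halves, check the dividing strip) achieves O(n log n).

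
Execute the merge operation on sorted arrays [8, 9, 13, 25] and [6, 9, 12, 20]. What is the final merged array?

Merging process:

Compare 8 vs 6: take 6 from right. Merged: [6]
Compare 8 vs 9: take 8 from left. Merged: [6, 8]
Compare 9 vs 9: take 9 from left. Merged: [6, 8, 9]
Compare 13 vs 9: take 9 from right. Merged: [6, 8, 9, 9]
Compare 13 vs 12: take 12 from right. Merged: [6, 8, 9, 9, 12]
Compare 13 vs 20: take 13 from left. Merged: [6, 8, 9, 9, 12, 13]
Compare 25 vs 20: take 20 from right. Merged: [6, 8, 9, 9, 12, 13, 20]
Append remaining from left: [25]. Merged: [6, 8, 9, 9, 12, 13, 20, 25]

Final merged array: [6, 8, 9, 9, 12, 13, 20, 25]
Total comparisons: 7

The merged array is [6, 8, 9, 9, 12, 13, 20, 25], requiring 7 comparisons. The merge step runs in O(n) time where n is the total number of elements.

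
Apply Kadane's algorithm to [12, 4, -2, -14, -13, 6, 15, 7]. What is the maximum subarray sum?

Using Kadane's algorithm on [12, 4, -2, -14, -13, 6, 15, 7]:

Scanning through the array:
Position 1 (value 4): max_ending_here = 16, max_so_far = 16
Position 2 (value -2): max_ending_here = 14, max_so_far = 16
Position 3 (value -14): max_ending_here = 0, max_so_far = 16
Position 4 (value -13): max_ending_here = -13, max_so_far = 16
Position 5 (value 6): max_ending_here = 6, max_so_far = 16
Position 6 (value 15): max_ending_here = 21, max_so_far = 21
Position 7 (value 7): max_ending_here = 28, max_so_far = 28

Maximum subarray: [6, 15, 7]
Maximum sum: 28

The maximum subarray is [6, 15, 7] with sum 28. This subarray runs from index 5 to index 7.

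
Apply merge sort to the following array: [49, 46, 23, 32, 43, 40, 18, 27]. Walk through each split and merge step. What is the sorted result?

Merge sort trace:

Split: [49, 46, 23, 32, 43, 40, 18, 27] -> [49, 46, 23, 32] and [43, 40, 18, 27]
  Split: [49, 46, 23, 32] -> [49, 46] and [23, 32]
    Split: [49, 46] -> [49] and [46]
    Merge: [49] + [46] -> [46, 49]
    Split: [23, 32] -> [23] and [32]
    Merge: [23] + [32] -> [23, 32]
  Merge: [46, 49] + [23, 32] -> [23, 32, 46, 49]
  Split: [43, 40, 18, 27] -> [43, 40] and [18, 27]
    Split: [43, 40] -> [43] and [40]
    Merge: [43] + [40] -> [40, 43]
    Split: [18, 27] -> [18] and [27]
    Merge: [18] + [27] -> [18, 27]
  Merge: [40, 43] + [18, 27] -> [18, 27, 40, 43]
Merge: [23, 32, 46, 49] + [18, 27, 40, 43] -> [18, 23, 27, 32, 40, 43, 46, 49]

Final sorted array: [18, 23, 27, 32, 40, 43, 46, 49]

The merge sort proceeds by recursively splitting the array and merging sorted halves.
After all merges, the sorted array is [18, 23, 27, 32, 40, 43, 46, 49].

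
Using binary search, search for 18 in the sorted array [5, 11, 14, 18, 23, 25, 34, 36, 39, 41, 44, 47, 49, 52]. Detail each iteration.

Binary search for 18 in [5, 11, 14, 18, 23, 25, 34, 36, 39, 41, 44, 47, 49, 52]:

lo=0, hi=13, mid=6, arr[mid]=34 -> 34 > 18, search left half
lo=0, hi=5, mid=2, arr[mid]=14 -> 14 < 18, search right half
lo=3, hi=5, mid=4, arr[mid]=23 -> 23 > 18, search left half
lo=3, hi=3, mid=3, arr[mid]=18 -> Found target at index 3!

Binary search finds 18 at index 3 after 4 comparisons. The search repeatedly halves the search space by comparing with the middle element.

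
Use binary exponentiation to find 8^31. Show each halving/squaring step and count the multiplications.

Computing 8^31 by squaring (build up from 8^1; each line after the first costs one multiplication):

8^1 = 8
8^2 = (8^1)^2 = 8^2 = 64
8^3 = 8 * 8^2 = 8 * 64 = 512
8^6 = (8^3)^2 = 512^2 = 262144
8^7 = 8 * 8^6 = 8 * 262144 = 2097152
8^14 = (8^7)^2 = 2097152^2 = 4398046511104
8^15 = 8 * 8^14 = 8 * 4398046511104 = 35184372088832
8^30 = (8^15)^2 = 35184372088832^2 = 1237940039285380274899124224
8^31 = 8 * 8^30 = 8 * 1237940039285380274899124224 = 9903520314283042199192993792

Result: 9903520314283042199192993792
Multiplications needed: 8 (8 lines after 8^1)

8^31 = 9903520314283042199192993792. Using exponentiation by squaring, this requires 8 multiplications. The key idea: if the exponent is even, square the half-power; if odd, multiply by the base once.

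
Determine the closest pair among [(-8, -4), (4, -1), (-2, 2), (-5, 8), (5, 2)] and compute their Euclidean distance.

Computing all pairwise distances among 5 points:

d((-8, -4), (4, -1)) = 12.3693
d((-8, -4), (-2, 2)) = 8.4853
d((-8, -4), (-5, 8)) = 12.3693
d((-8, -4), (5, 2)) = 14.3178
d((4, -1), (-2, 2)) = 6.7082
d((4, -1), (-5, 8)) = 12.7279
d((4, -1), (5, 2)) = 3.1623 <-- minimum
d((-2, 2), (-5, 8)) = 6.7082
d((-2, 2), (5, 2)) = 7.0
d((-5, 8), (5, 2)) = 11.6619

Closest pair: (4, -1) and (5, 2) with distance 3.1623

The closest pair is (4, -1) and (5, 2) with Euclidean distance 3.1623. For 5 points, brute-force pairwise comparison is shown above. For large n, the divide-and-conquer algorithm (sort by x, recurse on halves, check the dividing strip) achieves O(n log n).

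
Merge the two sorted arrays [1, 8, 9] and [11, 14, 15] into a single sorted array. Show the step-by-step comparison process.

Merging process:

Compare 1 vs 11: take 1 from left. Merged: [1]
Compare 8 vs 11: take 8 from left. Merged: [1, 8]
Compare 9 vs 11: take 9 from left. Merged: [1, 8, 9]
Append remaining from right: [11, 14, 15]. Merged: [1, 8, 9, 11, 14, 15]

Final merged array: [1, 8, 9, 11, 14, 15]
Total comparisons: 3

The merged array is [1, 8, 9, 11, 14, 15], requiring 3 comparisons. The merge step runs in O(n) time where n is the total number of elements.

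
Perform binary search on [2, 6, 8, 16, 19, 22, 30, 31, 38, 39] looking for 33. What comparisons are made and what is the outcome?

Binary search for 33 in [2, 6, 8, 16, 19, 22, 30, 31, 38, 39]:

lo=0, hi=9, mid=4, arr[mid]=19 -> 19 < 33, search right half
lo=5, hi=9, mid=7, arr[mid]=31 -> 31 < 33, search right half
lo=8, hi=9, mid=8, arr[mid]=38 -> 38 > 33, search left half
lo=8 > hi=7, target 33 not found

Binary search determines that 33 is not in the array after 3 comparisons. The search space was exhausted without finding the target.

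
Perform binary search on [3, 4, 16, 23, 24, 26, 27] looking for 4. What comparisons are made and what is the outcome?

Binary search for 4 in [3, 4, 16, 23, 24, 26, 27]:

lo=0, hi=6, mid=3, arr[mid]=23 -> 23 > 4, search left half
lo=0, hi=2, mid=1, arr[mid]=4 -> Found target at index 1!

Binary search finds 4 at index 1 after 2 comparisons. The search repeatedly halves the search space by comparing with the middle element.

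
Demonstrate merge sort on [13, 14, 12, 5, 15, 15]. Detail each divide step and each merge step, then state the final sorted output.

Merge sort trace:

Split: [13, 14, 12, 5, 15, 15] -> [13, 14, 12] and [5, 15, 15]
  Split: [13, 14, 12] -> [13] and [14, 12]
    Split: [14, 12] -> [14] and [12]
    Merge: [14] + [12] -> [12, 14]
  Merge: [13] + [12, 14] -> [12, 13, 14]
  Split: [5, 15, 15] -> [5] and [15, 15]
    Split: [15, 15] -> [15] and [15]
    Merge: [15] + [15] -> [15, 15]
  Merge: [5] + [15, 15] -> [5, 15, 15]
Merge: [12, 13, 14] + [5, 15, 15] -> [5, 12, 13, 14, 15, 15]

Final sorted array: [5, 12, 13, 14, 15, 15]

The merge sort proceeds by recursively splitting the array and merging sorted halves.
After all merges, the sorted array is [5, 12, 13, 14, 15, 15].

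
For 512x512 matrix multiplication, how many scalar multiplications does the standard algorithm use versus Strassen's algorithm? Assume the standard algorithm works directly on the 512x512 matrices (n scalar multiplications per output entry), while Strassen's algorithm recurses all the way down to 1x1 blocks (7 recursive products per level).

Matrix multiplication for 512x512 matrices:

Standard algorithm: 512^3 = 134217728 multiplications
Strassen's algorithm: 7^(log2(512)) = 7^9 = 40353607 multiplications
Savings: 134217728 - 40353607 = 93864121 multiplications

Standard: 134217728 multiplications (512^3). Strassen: 40353607 multiplications (7^9). Strassen reduces 8 recursive multiplications to 7 at each level.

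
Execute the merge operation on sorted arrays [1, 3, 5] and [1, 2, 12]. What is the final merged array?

Merging process:

Compare 1 vs 1: take 1 from left. Merged: [1]
Compare 3 vs 1: take 1 from right. Merged: [1, 1]
Compare 3 vs 2: take 2 from right. Merged: [1, 1, 2]
Compare 3 vs 12: take 3 from left. Merged: [1, 1, 2, 3]
Compare 5 vs 12: take 5 from left. Merged: [1, 1, 2, 3, 5]
Append remaining from right: [12]. Merged: [1, 1, 2, 3, 5, 12]

Final merged array: [1, 1, 2, 3, 5, 12]
Total comparisons: 5

The merged array is [1, 1, 2, 3, 5, 12], requiring 5 comparisons. The merge step runs in O(n) time where n is the total number of elements.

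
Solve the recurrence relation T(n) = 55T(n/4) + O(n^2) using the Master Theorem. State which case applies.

Master Theorem for T(n) = 55T(n/4) + O(n^2):

a = 55, b = 4, c = 2
log_b(a) = log_4(55) = 2.8907

Case 1: c = 2 < log_4(55) = 2.8907
T(n) = O(n^(log_4 55))

For T(n) = 55T(n/4) + O(n^2): log_4(55) = 2.8907. This is Case 1 of the Master Theorem (c < log_b(a), work dominated by leaves), giving O(n^(log_4 55)).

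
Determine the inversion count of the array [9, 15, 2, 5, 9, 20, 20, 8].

Finding inversions in [9, 15, 2, 5, 9, 20, 20, 8]:

(0, 2): arr[0]=9 > arr[2]=2
(0, 3): arr[0]=9 > arr[3]=5
(0, 7): arr[0]=9 > arr[7]=8
(1, 2): arr[1]=15 > arr[2]=2
(1, 3): arr[1]=15 > arr[3]=5
(1, 4): arr[1]=15 > arr[4]=9
(1, 7): arr[1]=15 > arr[7]=8
(4, 7): arr[4]=9 > arr[7]=8
(5, 7): arr[5]=20 > arr[7]=8
(6, 7): arr[6]=20 > arr[7]=8

Total inversions: 10

The array has 10 inversion(s): (0,2), (0,3), (0,7), (1,2), (1,3), (1,4), (1,7), (4,7), (5,7), (6,7). Each pair (i,j) satisfies i < j and arr[i] > arr[j].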